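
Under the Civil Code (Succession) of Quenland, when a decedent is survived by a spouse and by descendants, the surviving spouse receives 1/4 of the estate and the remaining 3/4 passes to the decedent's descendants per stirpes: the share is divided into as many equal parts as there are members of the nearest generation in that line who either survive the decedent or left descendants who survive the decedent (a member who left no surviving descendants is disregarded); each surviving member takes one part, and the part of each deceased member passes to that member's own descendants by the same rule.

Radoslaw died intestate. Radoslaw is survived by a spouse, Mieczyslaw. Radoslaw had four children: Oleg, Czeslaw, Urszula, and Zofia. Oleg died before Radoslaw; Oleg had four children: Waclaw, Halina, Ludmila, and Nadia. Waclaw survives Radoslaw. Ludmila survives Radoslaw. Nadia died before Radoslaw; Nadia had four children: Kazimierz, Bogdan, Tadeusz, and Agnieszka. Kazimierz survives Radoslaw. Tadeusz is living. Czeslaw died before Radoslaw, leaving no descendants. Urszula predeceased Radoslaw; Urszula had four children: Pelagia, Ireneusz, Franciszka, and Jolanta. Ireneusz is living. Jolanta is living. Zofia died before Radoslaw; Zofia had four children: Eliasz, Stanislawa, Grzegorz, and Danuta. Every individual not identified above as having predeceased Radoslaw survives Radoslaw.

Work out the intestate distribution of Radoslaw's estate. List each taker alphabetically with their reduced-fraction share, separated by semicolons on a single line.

Mieczyslaw, as surviving spouse, takes 1/4.
The remaining 3/4 passes to Radoslaw's descendants per stirpes.
Czeslaw left no surviving issue, so that branch lapses and is disregarded.
The 3/4 is divided into 3 equal shares of 1/4 among Oleg, Urszula, Zofia.
Oleg predeceased; the 1/4 allotted to Oleg's branch passes to Oleg's issue by representation.
The 1/4 is divided into 4 equal shares of 1/16 among Waclaw, Halina, Ludmila, Nadia.
Waclaw is living and takes 1/16.
Halina is living and takes 1/16.
Ludmila is living and takes 1/16.
Nadia predeceased; the 1/16 allotted to Nadia's branch passes to Nadia's issue by representation.
The 1/16 is divided into 4 equal shares of 1/64 among Kazimierz, Bogdan, Tadeusz, Agnieszka.
Kazimierz is living and takes 1/64.
Bogdan is living and takes 1/64.
Tadeusz is living and takes 1/64.
Agnieszka is living and takes 1/64.
Urszula predeceased; the 1/4 allotted to Urszula's branch passes to Urszula's issue by representation.
The 1/4 is divided into 4 equal shares of 1/16 among Pelagia, Ireneusz, Franciszka, Jolanta.
Pelagia is living and takes 1/16.
Ireneusz is living and takes 1/16.
Franciszka is living and takes 1/16.
Jolanta is living and takes 1/16.
Zofia predeceased; the 1/4 allotted to Zofia's branch passes to Zofia's issue by representation.
The 1/4 is divided into 4 equal shares of 1/16 among Eliasz, Stanislawa, Grzegorz, Danuta.
Eliasz is living and takes 1/16.
Stanislawa is living and takes 1/16.
Grzegorz is living and takes 1/16.
Danuta is living and takes 1/16.

Agnieszka 1/64; Bogdan 1/64; Danuta 1/16; Eliasz 1/16; Franciszka 1/16; Grzegorz 1/16; Halina 1/16; Ireneusz 1/16; Jolanta 1/16; Kazimierz 1/64; Ludmila 1/16; Mieczyslaw 1/4; Pelagia 1/16; Stanislawa 1/16; Tadeusz 1/64; Waclaw 1/16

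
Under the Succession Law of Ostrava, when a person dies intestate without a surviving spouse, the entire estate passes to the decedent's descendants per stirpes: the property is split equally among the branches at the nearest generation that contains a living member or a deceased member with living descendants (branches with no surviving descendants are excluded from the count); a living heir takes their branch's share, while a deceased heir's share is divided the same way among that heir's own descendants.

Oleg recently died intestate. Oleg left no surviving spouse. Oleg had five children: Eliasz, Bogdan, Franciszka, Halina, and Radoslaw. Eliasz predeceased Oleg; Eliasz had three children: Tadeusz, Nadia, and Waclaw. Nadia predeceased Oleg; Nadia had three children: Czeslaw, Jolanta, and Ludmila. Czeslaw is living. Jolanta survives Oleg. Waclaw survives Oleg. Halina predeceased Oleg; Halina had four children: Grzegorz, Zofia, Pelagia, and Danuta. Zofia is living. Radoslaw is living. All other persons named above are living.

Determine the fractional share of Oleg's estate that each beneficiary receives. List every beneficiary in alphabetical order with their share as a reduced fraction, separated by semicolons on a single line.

There is no surviving spouse, so the entire estate passes to Oleg's descendants per stirpes.
The estate is divided into 5 equal shares of 1/5 among Eliasz, Bogdan, Franciszka, Halina, Radoslaw.
Eliasz predeceased; the 1/5 allotted to Eliasz's branch passes to Eliasz's issue by representation.
The 1/5 is divided into 3 equal shares of 1/15 among Tadeusz, Nadia, Waclaw.
Tadeusz is living and takes 1/15.
Nadia predeceased; the 1/15 allotted to Nadia's branch passes to Nadia's issue by representation.
The 1/15 is divided into 3 equal shares of 1/45 among Czeslaw, Jolanta, Ludmila.
Czeslaw is living and takes 1/45.
Jolanta is living and takes 1/45.
Ludmila is living and takes 1/45.
Waclaw is living and takes 1/15.
Bogdan is living and takes 1/5.
Franciszka is living and takes 1/5.
Halina predeceased; the 1/5 allotted to Halina's branch passes to Halina's issue by representation.
The 1/5 is divided into 4 equal shares of 1/20 among Grzegorz, Zofia, Pelagia, Danuta.
Grzegorz is living and takes 1/20.
Zofia is living and takes 1/20.
Pelagia is living and takes 1/20.
Danuta is living and takes 1/20.
Radoslaw is living and takes 1/5.

Bogdan 1/5; Czeslaw 1/45; Danuta 1/20; Franciszka 1/5; Grzegorz 1/20; Jolanta 1/45; Ludmila 1/45; Pelagia 1/20; Radoslaw 1/5; Tadeusz 1/15; Waclaw 1/15; Zofia 1/20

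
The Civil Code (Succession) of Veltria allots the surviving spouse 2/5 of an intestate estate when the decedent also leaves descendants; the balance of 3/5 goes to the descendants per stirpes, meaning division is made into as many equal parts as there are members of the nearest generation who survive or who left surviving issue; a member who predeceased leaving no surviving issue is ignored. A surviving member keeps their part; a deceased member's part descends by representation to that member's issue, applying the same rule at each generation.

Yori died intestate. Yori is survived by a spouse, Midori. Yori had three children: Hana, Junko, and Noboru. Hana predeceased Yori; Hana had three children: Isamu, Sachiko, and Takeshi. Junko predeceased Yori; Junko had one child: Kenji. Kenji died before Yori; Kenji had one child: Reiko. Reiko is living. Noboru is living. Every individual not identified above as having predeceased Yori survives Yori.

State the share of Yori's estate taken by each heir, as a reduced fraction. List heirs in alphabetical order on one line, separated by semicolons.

Isamu 1/15; Midori 2/5; Noboru 1/5; Reiko 1/5; Sachiko 1/15; Takeshi 1/15

Midori, as surviving spouse, takes 2/5.
The remaining 3/5 passes to Yori's descendants per stirpes.
The 3/5 is divided into 3 equal shares of 1/5 among Hana, Junko, Noboru.
Hana predeceased; the 1/5 allotted to Hana's branch passes to Hana's issue by representation.
The 1/5 is divided into 3 equal shares of 1/15 among Isamu, Sachiko, Takeshi.
Isamu is living and takes 1/15.
Sachiko is living and takes 1/15.
Takeshi is living and takes 1/15.
Junko predeceased; the 1/5 allotted to Junko's branch passes to Junko's issue by representation.
Kenji's line is the sole branch at this level, so the full 1/5 passes to Kenji's issue by representation.
Reiko is the sole taker at this level and receives the full 1/5.
Noboru is living and takes 1/5.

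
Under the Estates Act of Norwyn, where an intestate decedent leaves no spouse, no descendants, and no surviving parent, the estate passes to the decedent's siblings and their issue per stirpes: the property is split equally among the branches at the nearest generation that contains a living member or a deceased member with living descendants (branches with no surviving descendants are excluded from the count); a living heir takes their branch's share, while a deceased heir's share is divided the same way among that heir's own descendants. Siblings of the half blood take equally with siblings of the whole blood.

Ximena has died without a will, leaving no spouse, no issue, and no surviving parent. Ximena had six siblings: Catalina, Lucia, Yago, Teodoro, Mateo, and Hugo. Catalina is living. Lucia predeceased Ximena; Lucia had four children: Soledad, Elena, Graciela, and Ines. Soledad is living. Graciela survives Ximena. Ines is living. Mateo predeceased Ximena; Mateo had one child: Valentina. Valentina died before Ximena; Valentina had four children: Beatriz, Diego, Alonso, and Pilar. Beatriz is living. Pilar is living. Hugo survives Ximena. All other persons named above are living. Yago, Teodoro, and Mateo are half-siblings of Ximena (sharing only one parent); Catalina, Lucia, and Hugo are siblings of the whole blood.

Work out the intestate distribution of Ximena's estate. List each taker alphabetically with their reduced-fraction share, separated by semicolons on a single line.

No spouse, descendants, or parent survives, so the estate passes to Ximena's siblings per stirpes.
Half-blood and whole-blood siblings take equally under the stated rule.
The estate is divided into 6 equal shares of 1/6 among Catalina, Lucia, Yago, Teodoro, Mateo, Hugo.
Catalina is living and takes 1/6.
Lucia predeceased; the 1/6 allotted to Lucia's branch passes to Lucia's issue by representation.
The 1/6 is divided into 4 equal shares of 1/24 among Soledad, Elena, Graciela, Ines.
Soledad is living and takes 1/24.
Elena is living and takes 1/24.
Graciela is living and takes 1/24.
Ines is living and takes 1/24.
Yago is living and takes 1/6.
Teodoro is living and takes 1/6.
Mateo predeceased; the 1/6 allotted to Mateo's branch passes to Mateo's issue by representation.
Valentina's line is the sole branch at this level, so the full 1/6 passes to Valentina's issue by representation.
The 1/6 is divided into 4 equal shares of 1/24 among Beatriz, Diego, Alonso, Pilar.
Beatriz is living and takes 1/24.
Diego is living and takes 1/24.
Alonso is living and takes 1/24.
Pilar is living and takes 1/24.
Hugo is living and takes 1/6.

Alonso 1/24; Beatriz 1/24; Catalina 1/6; Diego 1/24; Elena 1/24; Graciela 1/24; Hugo 1/6; Ines 1/24; Pilar 1/24; Soledad 1/24; Teodoro 1/6; Yago 1/6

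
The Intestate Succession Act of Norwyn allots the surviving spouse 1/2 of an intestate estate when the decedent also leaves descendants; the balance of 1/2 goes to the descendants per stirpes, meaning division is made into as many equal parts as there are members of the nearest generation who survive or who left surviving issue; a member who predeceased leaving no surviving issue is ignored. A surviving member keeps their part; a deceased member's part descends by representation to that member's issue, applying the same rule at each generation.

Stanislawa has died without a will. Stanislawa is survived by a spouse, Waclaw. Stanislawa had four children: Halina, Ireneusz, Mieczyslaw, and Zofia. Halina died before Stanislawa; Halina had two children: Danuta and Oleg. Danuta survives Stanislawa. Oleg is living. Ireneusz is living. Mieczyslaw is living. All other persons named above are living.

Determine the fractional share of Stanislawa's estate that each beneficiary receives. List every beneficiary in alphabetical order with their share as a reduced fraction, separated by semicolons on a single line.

Danuta 1/16; Ireneusz 1/8; Mieczyslaw 1/8; Oleg 1/16; Waclaw 1/2; Zofia 1/8

Waclaw, as surviving spouse, takes 1/2.
The remaining 1/2 passes to Stanislawa's descendants per stirpes.
The 1/2 is divided into 4 equal shares of 1/8 among Halina, Ireneusz, Mieczyslaw, Zofia.
Halina predeceased; the 1/8 allotted to Halina's branch passes to Halina's issue by representation.
The 1/8 is divided into 2 equal shares of 1/16 among Danuta, Oleg.
Danuta is living and takes 1/16.
Oleg is living and takes 1/16.
Ireneusz is living and takes 1/8.
Mieczyslaw is living and takes 1/8.
Zofia is living and takes 1/8.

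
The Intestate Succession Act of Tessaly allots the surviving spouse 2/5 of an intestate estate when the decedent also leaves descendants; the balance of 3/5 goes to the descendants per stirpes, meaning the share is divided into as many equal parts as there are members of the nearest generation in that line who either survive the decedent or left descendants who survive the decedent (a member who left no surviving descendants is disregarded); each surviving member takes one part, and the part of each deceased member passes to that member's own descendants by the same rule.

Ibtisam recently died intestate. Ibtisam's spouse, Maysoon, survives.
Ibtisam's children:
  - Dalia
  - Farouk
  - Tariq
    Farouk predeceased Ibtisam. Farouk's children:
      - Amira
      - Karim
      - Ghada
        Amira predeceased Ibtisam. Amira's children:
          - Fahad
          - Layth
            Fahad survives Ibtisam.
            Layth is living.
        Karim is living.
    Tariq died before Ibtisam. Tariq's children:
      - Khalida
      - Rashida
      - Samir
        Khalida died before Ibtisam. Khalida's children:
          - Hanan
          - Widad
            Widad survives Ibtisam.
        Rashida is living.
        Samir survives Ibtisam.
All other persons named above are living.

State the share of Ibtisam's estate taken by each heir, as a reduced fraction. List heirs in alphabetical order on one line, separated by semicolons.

Maysoon, as surviving spouse, takes 2/5.
The remaining 3/5 passes to Ibtisam's descendants per stirpes.
The 3/5 is divided into 3 equal shares of 1/5 among Dalia, Farouk, Tariq.
Dalia is living and takes 1/5.
Farouk predeceased; the 1/5 allotted to Farouk's branch passes to Farouk's issue by representation.
The 1/5 is divided into 3 equal shares of 1/15 among Amira, Karim, Ghada.
Amira predeceased; the 1/15 allotted to Amira's branch passes to Amira's issue by representation.
The 1/15 is divided into 2 equal shares of 1/30 among Fahad, Layth.
Fahad is living and takes 1/30.
Layth is living and takes 1/30.
Karim is living and takes 1/15.
Ghada is living and takes 1/15.
Tariq predeceased; the 1/5 allotted to Tariq's branch passes to Tariq's issue by representation.
The 1/5 is divided into 3 equal shares of 1/15 among Khalida, Rashida, Samir.
Khalida predeceased; the 1/15 allotted to Khalida's branch passes to Khalida's issue by representation.
The 1/15 is divided into 2 equal shares of 1/30 among Hanan, Widad.
Hanan is living and takes 1/30.
Widad is living and takes 1/30.
Rashida is living and takes 1/15.
Samir is living and takes 1/15.

Dalia 1/5; Fahad 1/30; Ghada 1/15; Hanan 1/30; Karim 1/15; Layth 1/30; Maysoon 2/5; Rashida 1/15; Samir 1/15; Widad 1/30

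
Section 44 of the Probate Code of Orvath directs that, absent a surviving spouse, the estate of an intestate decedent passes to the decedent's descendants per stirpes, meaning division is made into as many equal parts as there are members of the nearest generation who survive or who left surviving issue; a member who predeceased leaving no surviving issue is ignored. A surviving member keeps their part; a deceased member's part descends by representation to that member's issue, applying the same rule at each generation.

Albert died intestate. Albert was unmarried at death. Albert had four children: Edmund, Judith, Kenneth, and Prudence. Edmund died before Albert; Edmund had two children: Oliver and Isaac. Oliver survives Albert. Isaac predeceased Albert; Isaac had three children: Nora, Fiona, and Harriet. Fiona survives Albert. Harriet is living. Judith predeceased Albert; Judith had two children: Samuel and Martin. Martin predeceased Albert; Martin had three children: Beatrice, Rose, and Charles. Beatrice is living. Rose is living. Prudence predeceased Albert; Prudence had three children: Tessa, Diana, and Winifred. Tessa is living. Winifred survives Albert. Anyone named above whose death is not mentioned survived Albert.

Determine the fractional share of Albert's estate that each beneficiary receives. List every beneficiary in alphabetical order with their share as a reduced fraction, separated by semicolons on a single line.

There is no surviving spouse, so the entire estate passes to Albert's descendants per stirpes.
The estate is divided into 4 equal shares of 1/4 among Edmund, Judith, Kenneth, Prudence.
Edmund predeceased; the 1/4 allotted to Edmund's branch passes to Edmund's issue by representation.
The 1/4 is divided into 2 equal shares of 1/8 among Oliver, Isaac.
Oliver is living and takes 1/8.
Isaac predeceased; the 1/8 allotted to Isaac's branch passes to Isaac's issue by representation.
The 1/8 is divided into 3 equal shares of 1/24 among Nora, Fiona, Harriet.
Nora is living and takes 1/24.
Fiona is living and takes 1/24.
Harriet is living and takes 1/24.
Judith predeceased; the 1/4 allotted to Judith's branch passes to Judith's issue by representation.
The 1/4 is divided into 2 equal shares of 1/8 among Samuel, Martin.
Samuel is living and takes 1/8.
Martin predeceased; the 1/8 allotted to Martin's branch passes to Martin's issue by representation.
The 1/8 is divided into 3 equal shares of 1/24 among Beatrice, Rose, Charles.
Beatrice is living and takes 1/24.
Rose is living and takes 1/24.
Charles is living and takes 1/24.
Kenneth is living and takes 1/4.
Prudence predeceased; the 1/4 allotted to Prudence's branch passes to Prudence's issue by representation.
The 1/4 is divided into 3 equal shares of 1/12 among Tessa, Diana, Winifred.
Tessa is living and takes 1/12.
Diana is living and takes 1/12.
Winifred is living and takes 1/12.

Beatrice 1/24; Charles 1/24; Diana 1/12; Fiona 1/24; Harriet 1/24; Kenneth 1/4; Nora 1/24; Oliver 1/8; Rose 1/24; Samuel 1/8; Tessa 1/12; Winifred 1/12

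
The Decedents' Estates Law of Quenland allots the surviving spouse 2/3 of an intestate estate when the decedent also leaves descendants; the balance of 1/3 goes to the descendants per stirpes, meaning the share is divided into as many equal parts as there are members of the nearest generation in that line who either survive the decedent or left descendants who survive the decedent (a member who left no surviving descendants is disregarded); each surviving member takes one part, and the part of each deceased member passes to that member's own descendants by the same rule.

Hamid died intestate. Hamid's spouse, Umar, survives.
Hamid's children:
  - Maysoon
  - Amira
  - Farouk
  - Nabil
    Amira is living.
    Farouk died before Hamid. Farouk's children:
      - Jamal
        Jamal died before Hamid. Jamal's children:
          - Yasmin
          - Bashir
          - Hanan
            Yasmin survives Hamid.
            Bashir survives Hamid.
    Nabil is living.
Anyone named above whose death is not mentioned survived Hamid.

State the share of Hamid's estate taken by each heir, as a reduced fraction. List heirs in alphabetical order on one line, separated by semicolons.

Umar, as surviving spouse, takes 2/3.
The remaining 1/3 passes to Hamid's descendants per stirpes.
The 1/3 is divided into 4 equal shares of 1/12 among Maysoon, Amira, Farouk, Nabil.
Maysoon is living and takes 1/12.
Amira is living and takes 1/12.
Farouk predeceased; the 1/12 allotted to Farouk's branch passes to Farouk's issue by representation.
Jamal's line is the sole branch at this level, so the full 1/12 passes to Jamal's issue by representation.
The 1/12 is divided into 3 equal shares of 1/36 among Yasmin, Bashir, Hanan.
Yasmin is living and takes 1/36.
Bashir is living and takes 1/36.
Hanan is living and takes 1/36.
Nabil is living and takes 1/12.

Amira 1/12; Bashir 1/36; Hanan 1/36; Maysoon 1/12; Nabil 1/12; Umar 2/3; Yasmin 1/36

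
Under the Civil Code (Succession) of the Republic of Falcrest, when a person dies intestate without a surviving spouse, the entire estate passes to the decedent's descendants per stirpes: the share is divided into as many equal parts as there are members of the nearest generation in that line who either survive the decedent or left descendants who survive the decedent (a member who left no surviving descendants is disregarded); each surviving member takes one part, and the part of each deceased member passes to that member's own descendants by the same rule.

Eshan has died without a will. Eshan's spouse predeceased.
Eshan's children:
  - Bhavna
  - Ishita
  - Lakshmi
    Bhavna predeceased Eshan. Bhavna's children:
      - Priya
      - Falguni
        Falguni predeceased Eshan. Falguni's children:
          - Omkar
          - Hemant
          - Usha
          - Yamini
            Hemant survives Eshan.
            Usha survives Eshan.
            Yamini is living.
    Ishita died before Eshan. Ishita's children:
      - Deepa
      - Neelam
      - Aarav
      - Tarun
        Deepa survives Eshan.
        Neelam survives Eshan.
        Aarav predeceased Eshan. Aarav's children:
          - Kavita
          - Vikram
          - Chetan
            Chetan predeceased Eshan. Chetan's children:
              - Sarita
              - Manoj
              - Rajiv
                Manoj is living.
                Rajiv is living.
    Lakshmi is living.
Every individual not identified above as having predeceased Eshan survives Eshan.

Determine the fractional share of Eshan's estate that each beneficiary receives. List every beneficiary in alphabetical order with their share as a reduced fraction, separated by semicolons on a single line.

Deepa 1/12; Hemant 1/24; Kavita 1/36; Lakshmi 1/3; Manoj 1/108; Neelam 1/12; Omkar 1/24; Priya 1/6; Rajiv 1/108; Sarita 1/108; Tarun 1/12; Usha 1/24; Vikram 1/36; Yamini 1/24

There is no surviving spouse, so the entire estate passes to Eshan's descendants per stirpes.
The estate is divided into 3 equal shares of 1/3 among Bhavna, Ishita, Lakshmi.
Bhavna predeceased; the 1/3 allotted to Bhavna's branch passes to Bhavna's issue by representation.
The 1/3 is divided into 2 equal shares of 1/6 among Priya, Falguni.
Priya is living and takes 1/6.
Falguni predeceased; the 1/6 allotted to Falguni's branch passes to Falguni's issue by representation.
The 1/6 is divided into 4 equal shares of 1/24 among Omkar, Hemant, Usha, Yamini.
Omkar is living and takes 1/24.
Hemant is living and takes 1/24.
Usha is living and takes 1/24.
Yamini is living and takes 1/24.
Ishita predeceased; the 1/3 allotted to Ishita's branch passes to Ishita's issue by representation.
The 1/3 is divided into 4 equal shares of 1/12 among Deepa, Neelam, Aarav, Tarun.
Deepa is living and takes 1/12.
Neelam is living and takes 1/12.
Aarav predeceased; the 1/12 allotted to Aarav's branch passes to Aarav's issue by representation.
The 1/12 is divided into 3 equal shares of 1/36 among Kavita, Vikram, Chetan.
Kavita is living and takes 1/36.
Vikram is living and takes 1/36.
Chetan predeceased; the 1/36 allotted to Chetan's branch passes to Chetan's issue by representation.
The 1/36 is divided into 3 equal shares of 1/108 among Sarita, Manoj, Rajiv.
Sarita is living and takes 1/108.
Manoj is living and takes 1/108.
Rajiv is living and takes 1/108.
Tarun is living and takes 1/12.
Lakshmi is living and takes 1/3.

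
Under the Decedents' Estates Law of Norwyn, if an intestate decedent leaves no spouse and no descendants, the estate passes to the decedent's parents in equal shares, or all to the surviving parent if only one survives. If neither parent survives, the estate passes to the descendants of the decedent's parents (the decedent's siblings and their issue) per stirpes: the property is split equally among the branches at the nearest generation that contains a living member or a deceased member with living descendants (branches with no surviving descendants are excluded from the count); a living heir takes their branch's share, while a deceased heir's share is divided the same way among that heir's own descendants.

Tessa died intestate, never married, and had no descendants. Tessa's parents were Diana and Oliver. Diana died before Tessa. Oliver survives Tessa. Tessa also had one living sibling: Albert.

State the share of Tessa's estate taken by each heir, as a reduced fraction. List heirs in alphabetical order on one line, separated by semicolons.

Oliver 1

Only one parent, Oliver, survives, so Oliver takes the entire estate. The siblings take nothing because a surviving parent has priority.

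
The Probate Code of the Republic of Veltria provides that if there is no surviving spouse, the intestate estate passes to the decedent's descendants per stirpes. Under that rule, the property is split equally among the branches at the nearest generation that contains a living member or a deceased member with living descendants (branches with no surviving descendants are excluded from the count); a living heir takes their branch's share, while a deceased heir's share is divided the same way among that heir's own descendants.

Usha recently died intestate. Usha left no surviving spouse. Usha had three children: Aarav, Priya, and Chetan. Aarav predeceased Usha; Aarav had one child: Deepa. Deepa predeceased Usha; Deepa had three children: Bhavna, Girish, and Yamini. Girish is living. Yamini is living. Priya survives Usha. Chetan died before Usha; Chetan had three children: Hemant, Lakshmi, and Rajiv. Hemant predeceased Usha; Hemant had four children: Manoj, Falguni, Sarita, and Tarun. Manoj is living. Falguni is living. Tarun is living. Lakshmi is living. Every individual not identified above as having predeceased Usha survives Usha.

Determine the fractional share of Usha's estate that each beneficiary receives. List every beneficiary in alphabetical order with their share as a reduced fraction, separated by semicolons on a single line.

Bhavna 1/9; Falguni 1/36; Girish 1/9; Lakshmi 1/9; Manoj 1/36; Priya 1/3; Rajiv 1/9; Sarita 1/36; Tarun 1/36; Yamini 1/9

There is no surviving spouse, so the entire estate passes to Usha's descendants per stirpes.
The estate is divided into 3 equal shares of 1/3 among Aarav, Priya, Chetan.
Aarav predeceased; the 1/3 allotted to Aarav's branch passes to Aarav's issue by representation.
Deepa's line is the sole branch at this level, so the full 1/3 passes to Deepa's issue by representation.
The 1/3 is divided into 3 equal shares of 1/9 among Bhavna, Girish, Yamini.
Bhavna is living and takes 1/9.
Girish is living and takes 1/9.
Yamini is living and takes 1/9.
Priya is living and takes 1/3.
Chetan predeceased; the 1/3 allotted to Chetan's branch passes to Chetan's issue by representation.
The 1/3 is divided into 3 equal shares of 1/9 among Hemant, Lakshmi, Rajiv.
Hemant predeceased; the 1/9 allotted to Hemant's branch passes to Hemant's issue by representation.
The 1/9 is divided into 4 equal shares of 1/36 among Manoj, Falguni, Sarita, Tarun.
Manoj is living and takes 1/36.
Falguni is living and takes 1/36.
Sarita is living and takes 1/36.
Tarun is living and takes 1/36.
Lakshmi is living and takes 1/9.
Rajiv is living and takes 1/9.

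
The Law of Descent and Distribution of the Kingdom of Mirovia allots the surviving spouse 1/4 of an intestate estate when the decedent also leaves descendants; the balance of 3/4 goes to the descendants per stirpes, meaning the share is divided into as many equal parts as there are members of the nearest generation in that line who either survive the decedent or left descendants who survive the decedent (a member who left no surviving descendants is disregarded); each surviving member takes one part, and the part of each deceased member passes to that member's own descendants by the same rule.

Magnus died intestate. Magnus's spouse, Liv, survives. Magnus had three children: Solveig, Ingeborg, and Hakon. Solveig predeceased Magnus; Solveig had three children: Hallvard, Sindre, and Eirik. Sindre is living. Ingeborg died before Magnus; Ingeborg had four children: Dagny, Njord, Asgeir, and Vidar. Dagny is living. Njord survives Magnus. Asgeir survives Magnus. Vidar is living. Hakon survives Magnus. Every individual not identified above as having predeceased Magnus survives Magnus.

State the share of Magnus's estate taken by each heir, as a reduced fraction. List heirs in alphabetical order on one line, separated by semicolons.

Liv, as surviving spouse, takes 1/4.
The remaining 3/4 passes to Magnus's descendants per stirpes.
The 3/4 is divided into 3 equal shares of 1/4 among Solveig, Ingeborg, Hakon.
Solveig predeceased; the 1/4 allotted to Solveig's branch passes to Solveig's issue by representation.
The 1/4 is divided into 3 equal shares of 1/12 among Hallvard, Sindre, Eirik.
Hallvard is living and takes 1/12.
Sindre is living and takes 1/12.
Eirik is living and takes 1/12.
Ingeborg predeceased; the 1/4 allotted to Ingeborg's branch passes to Ingeborg's issue by representation.
The 1/4 is divided into 4 equal shares of 1/16 among Dagny, Njord, Asgeir, Vidar.
Dagny is living and takes 1/16.
Njord is living and takes 1/16.
Asgeir is living and takes 1/16.
Vidar is living and takes 1/16.
Hakon is living and takes 1/4.

Asgeir 1/16; Dagny 1/16; Eirik 1/12; Hakon 1/4; Hallvard 1/12; Liv 1/4; Njord 1/16; Sindre 1/12; Vidar 1/16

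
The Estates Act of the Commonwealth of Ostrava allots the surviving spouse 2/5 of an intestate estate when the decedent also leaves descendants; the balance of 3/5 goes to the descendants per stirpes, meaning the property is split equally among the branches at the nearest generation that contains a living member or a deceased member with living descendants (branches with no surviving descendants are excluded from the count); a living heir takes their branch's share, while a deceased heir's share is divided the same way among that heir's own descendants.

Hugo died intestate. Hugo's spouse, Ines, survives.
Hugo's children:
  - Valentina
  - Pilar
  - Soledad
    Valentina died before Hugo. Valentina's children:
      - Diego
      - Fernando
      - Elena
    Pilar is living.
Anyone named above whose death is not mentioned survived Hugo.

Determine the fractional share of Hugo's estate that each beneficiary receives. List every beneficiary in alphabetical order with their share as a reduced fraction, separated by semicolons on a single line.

Diego 1/15; Elena 1/15; Fernando 1/15; Ines 2/5; Pilar 1/5; Soledad 1/5

Ines, as surviving spouse, takes 2/5.
The remaining 3/5 passes to Hugo's descendants per stirpes.
The 3/5 is divided into 3 equal shares of 1/5 among Valentina, Pilar, Soledad.
Valentina predeceased; the 1/5 allotted to Valentina's branch passes to Valentina's issue by representation.
The 1/5 is divided into 3 equal shares of 1/15 among Diego, Fernando, Elena.
Diego is living and takes 1/15.
Fernando is living and takes 1/15.
Elena is living and takes 1/15.
Pilar is living and takes 1/5.
Soledad is living and takes 1/5.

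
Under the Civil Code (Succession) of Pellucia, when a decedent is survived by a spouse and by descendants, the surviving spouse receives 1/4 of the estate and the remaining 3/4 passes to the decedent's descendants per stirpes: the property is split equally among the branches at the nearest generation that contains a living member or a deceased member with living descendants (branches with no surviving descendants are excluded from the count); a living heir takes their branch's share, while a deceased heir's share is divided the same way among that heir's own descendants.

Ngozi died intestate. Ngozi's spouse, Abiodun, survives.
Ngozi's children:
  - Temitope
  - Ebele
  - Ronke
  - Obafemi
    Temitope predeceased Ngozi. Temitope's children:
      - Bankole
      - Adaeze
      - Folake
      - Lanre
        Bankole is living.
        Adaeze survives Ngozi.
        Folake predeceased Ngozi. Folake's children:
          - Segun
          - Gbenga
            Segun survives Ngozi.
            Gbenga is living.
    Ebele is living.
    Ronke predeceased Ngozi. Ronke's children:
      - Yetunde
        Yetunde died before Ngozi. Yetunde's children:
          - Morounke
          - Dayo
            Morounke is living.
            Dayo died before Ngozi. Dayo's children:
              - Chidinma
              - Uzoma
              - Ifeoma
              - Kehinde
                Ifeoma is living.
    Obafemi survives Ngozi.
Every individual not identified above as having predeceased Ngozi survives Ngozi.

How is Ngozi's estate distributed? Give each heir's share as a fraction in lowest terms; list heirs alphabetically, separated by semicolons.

Abiodun, as surviving spouse, takes 1/4.
The remaining 3/4 passes to Ngozi's descendants per stirpes.
The 3/4 is divided into 4 equal shares of 3/16 among Temitope, Ebele, Ronke, Obafemi.
Temitope predeceased; the 3/16 allotted to Temitope's branch passes to Temitope's issue by representation.
The 3/16 is divided into 4 equal shares of 3/64 among Bankole, Adaeze, Folake, Lanre.
Bankole is living and takes 3/64.
Adaeze is living and takes 3/64.
Folake predeceased; the 3/64 allotted to Folake's branch passes to Folake's issue by representation.
The 3/64 is divided into 2 equal shares of 3/128 among Segun, Gbenga.
Segun is living and takes 3/128.
Gbenga is living and takes 3/128.
Lanre is living and takes 3/64.
Ebele is living and takes 3/16.
Ronke predeceased; the 3/16 allotted to Ronke's branch passes to Ronke's issue by representation.
Yetunde's line is the sole branch at this level, so the full 3/16 passes to Yetunde's issue by representation.
The 3/16 is divided into 2 equal shares of 3/32 among Morounke, Dayo.
Morounke is living and takes 3/32.
Dayo predeceased; the 3/32 allotted to Dayo's branch passes to Dayo's issue by representation.
The 3/32 is divided into 4 equal shares of 3/128 among Chidinma, Uzoma, Ifeoma, Kehinde.
Chidinma is living and takes 3/128.
Uzoma is living and takes 3/128.
Ifeoma is living and takes 3/128.
Kehinde is living and takes 3/128.
Obafemi is living and takes 3/16.

Abiodun 1/4; Adaeze 3/64; Bankole 3/64; Chidinma 3/128; Ebele 3/16; Gbenga 3/128; Ifeoma 3/128; Kehinde 3/128; Lanre 3/64; Morounke 3/32; Obafemi 3/16; Segun 3/128; Uzoma 3/128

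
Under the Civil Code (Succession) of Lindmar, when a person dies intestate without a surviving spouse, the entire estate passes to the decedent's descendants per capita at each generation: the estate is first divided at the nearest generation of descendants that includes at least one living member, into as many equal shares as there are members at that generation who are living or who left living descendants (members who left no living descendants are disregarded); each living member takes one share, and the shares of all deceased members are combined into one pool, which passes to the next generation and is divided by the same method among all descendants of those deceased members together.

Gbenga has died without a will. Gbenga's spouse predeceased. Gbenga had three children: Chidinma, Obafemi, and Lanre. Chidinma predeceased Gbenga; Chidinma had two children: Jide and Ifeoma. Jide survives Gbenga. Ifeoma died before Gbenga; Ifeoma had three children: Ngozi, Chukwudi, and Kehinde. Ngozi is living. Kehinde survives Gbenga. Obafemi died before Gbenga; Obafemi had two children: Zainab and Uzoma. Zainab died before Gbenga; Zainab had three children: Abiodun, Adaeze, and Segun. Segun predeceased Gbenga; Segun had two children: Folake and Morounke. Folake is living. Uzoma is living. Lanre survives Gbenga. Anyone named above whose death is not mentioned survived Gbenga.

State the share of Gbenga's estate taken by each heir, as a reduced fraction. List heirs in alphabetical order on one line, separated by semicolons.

Abiodun 1/18; Adaeze 1/18; Chukwudi 1/18; Folake 1/36; Jide 1/6; Kehinde 1/18; Lanre 1/3; Morounke 1/36; Ngozi 1/18; Uzoma 1/6

There is no surviving spouse, so the entire estate passes to Gbenga's descendants per capita at each generation.
At generation 1 (Chidinma, Obafemi, Lanre) there are 3 shares of (1)/3 = 1/3 each.
Living: Lanre — each takes 1/3.
Deceased: Chidinma and Obafemi. Their combined 2/3 is pooled and carried to generation 2.
At generation 2 (Jide, Ifeoma, Zainab, Uzoma) there are 4 shares of (2/3)/4 = 1/6 each.
Living: Jide and Uzoma — each takes 1/6.
Deceased: Ifeoma and Zainab. Their combined 1/3 is pooled and carried to generation 3.
At generation 3 (Ngozi, Chukwudi, Kehinde, Abiodun, Adaeze, Segun) there are 6 shares of (1/3)/6 = 1/18 each.
Living: Ngozi, Chukwudi, Kehinde, Abiodun, and Adaeze — each takes 1/18.
Deceased: Segun. That 1/18 share is carried to generation 4.
At generation 4 (Folake, Morounke) there are 2 shares of (1/18)/2 = 1/36 each.
Living: Folake and Morounke — each takes 1/36.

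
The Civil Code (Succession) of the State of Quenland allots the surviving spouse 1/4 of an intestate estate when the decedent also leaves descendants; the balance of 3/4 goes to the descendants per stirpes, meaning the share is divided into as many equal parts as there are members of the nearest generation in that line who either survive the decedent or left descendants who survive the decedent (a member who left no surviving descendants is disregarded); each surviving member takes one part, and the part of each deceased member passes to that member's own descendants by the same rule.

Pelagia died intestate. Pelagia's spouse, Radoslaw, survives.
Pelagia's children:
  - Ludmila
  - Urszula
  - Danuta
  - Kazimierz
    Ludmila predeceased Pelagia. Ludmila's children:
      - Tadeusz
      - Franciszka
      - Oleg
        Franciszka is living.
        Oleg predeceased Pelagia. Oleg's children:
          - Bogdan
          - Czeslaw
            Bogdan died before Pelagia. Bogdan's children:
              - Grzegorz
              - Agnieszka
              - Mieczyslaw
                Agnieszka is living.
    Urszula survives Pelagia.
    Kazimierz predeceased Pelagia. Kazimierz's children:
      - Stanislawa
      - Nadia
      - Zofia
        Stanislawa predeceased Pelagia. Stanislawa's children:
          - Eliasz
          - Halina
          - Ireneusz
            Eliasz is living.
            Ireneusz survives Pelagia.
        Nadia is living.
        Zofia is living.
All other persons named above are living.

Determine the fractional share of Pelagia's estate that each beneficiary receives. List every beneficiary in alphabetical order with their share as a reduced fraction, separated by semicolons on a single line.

Agnieszka 1/96; Czeslaw 1/32; Danuta 3/16; Eliasz 1/48; Franciszka 1/16; Grzegorz 1/96; Halina 1/48; Ireneusz 1/48; Mieczyslaw 1/96; Nadia 1/16; Radoslaw 1/4; Tadeusz 1/16; Urszula 3/16; Zofia 1/16

Radoslaw, as surviving spouse, takes 1/4.
The remaining 3/4 passes to Pelagia's descendants per stirpes.
The 3/4 is divided into 4 equal shares of 3/16 among Ludmila, Urszula, Danuta, Kazimierz.
Ludmila predeceased; the 3/16 allotted to Ludmila's branch passes to Ludmila's issue by representation.
The 3/16 is divided into 3 equal shares of 1/16 among Tadeusz, Franciszka, Oleg.
Tadeusz is living and takes 1/16.
Franciszka is living and takes 1/16.
Oleg predeceased; the 1/16 allotted to Oleg's branch passes to Oleg's issue by representation.
The 1/16 is divided into 2 equal shares of 1/32 among Bogdan, Czeslaw.
Bogdan predeceased; the 1/32 allotted to Bogdan's branch passes to Bogdan's issue by representation.
The 1/32 is divided into 3 equal shares of 1/96 among Grzegorz, Agnieszka, Mieczyslaw.
Grzegorz is living and takes 1/96.
Agnieszka is living and takes 1/96.
Mieczyslaw is living and takes 1/96.
Czeslaw is living and takes 1/32.
Urszula is living and takes 3/16.
Danuta is living and takes 3/16.
Kazimierz predeceased; the 3/16 allotted to Kazimierz's branch passes to Kazimierz's issue by representation.
The 3/16 is divided into 3 equal shares of 1/16 among Stanislawa, Nadia, Zofia.
Stanislawa predeceased; the 1/16 allotted to Stanislawa's branch passes to Stanislawa's issue by representation.
The 1/16 is divided into 3 equal shares of 1/48 among Eliasz, Halina, Ireneusz.
Eliasz is living and takes 1/48.
Halina is living and takes 1/48.
Ireneusz is living and takes 1/48.
Nadia is living and takes 1/16.
Zofia is living and takes 1/16.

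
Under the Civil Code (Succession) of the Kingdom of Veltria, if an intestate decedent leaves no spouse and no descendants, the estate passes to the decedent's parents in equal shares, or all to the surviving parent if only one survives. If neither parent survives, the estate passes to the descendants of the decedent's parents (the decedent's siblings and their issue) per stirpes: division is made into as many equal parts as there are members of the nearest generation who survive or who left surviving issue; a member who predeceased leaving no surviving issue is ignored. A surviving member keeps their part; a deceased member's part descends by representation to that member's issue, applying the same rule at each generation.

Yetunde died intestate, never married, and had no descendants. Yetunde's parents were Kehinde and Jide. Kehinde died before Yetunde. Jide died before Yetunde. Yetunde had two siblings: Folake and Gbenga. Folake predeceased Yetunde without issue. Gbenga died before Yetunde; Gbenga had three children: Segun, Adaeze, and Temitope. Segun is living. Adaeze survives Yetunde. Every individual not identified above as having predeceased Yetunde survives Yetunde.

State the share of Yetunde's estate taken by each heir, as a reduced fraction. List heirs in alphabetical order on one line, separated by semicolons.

Neither parent survives and there are no descendants, so the estate passes to Yetunde's siblings and their issue per stirpes.
Folake left no surviving issue, so that branch lapses and is disregarded.
Gbenga's line is the sole branch at this level, so the full 1 passes to Gbenga's issue by representation.
The estate is divided into 3 equal shares of 1/3 among Segun, Adaeze, Temitope.
Segun is living and takes 1/3.
Adaeze is living and takes 1/3.
Temitope is living and takes 1/3.

Adaeze 1/3; Segun 1/3; Temitope 1/3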